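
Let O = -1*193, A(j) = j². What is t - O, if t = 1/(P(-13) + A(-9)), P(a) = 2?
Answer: 16020/83 ≈ 193.01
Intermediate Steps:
O = -193
t = 1/83 (t = 1/(2 + (-9)²) = 1/(2 + 81) = 1/83 ≈ 0.012048)
t - O = 1/83 - 1*(-193) = 1/83 + 193 = 16020/83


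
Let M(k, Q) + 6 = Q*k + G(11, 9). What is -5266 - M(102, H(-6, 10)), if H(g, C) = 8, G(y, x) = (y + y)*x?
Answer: -6274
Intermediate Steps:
G(y, x) = 2*x*y (G(y, x) = (2*y)*x = 2*x*y)
M(k, Q) = 192 + Q*k (M(k, Q) = -6 + (Q*k + 2*9*11) = -6 + (Q*k + 198) = -6 + (198 + Q*k) = 192 + Q*k)
-5266 - M(102, H(-6, 10)) = -5266 - (192 + 8*102) = -5266 - (192 + 816) = -5266 - 1*1008 = -5266 - 1008 = -6274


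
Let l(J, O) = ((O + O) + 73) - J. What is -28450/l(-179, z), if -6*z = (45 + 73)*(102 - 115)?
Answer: -8535/229 ≈ -37.271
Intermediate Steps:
z = 767/3 (z = -(45 + 73)*(102 - 115)/6 = -59*(-13)/3 = -⅙*(-1534) = 767/3 ≈ 255.67)
l(J, O) = 73 - J + 2*O (l(J, O) = (2*O + 73) - J = (73 + 2*O) - J = 73 - J + 2*O)
-28450/l(-179, z) = -28450/(73 - 1*(-179) + 2*(767/3)) = -28450/(73 + 179 + 1534/3) = -28450/2290/3 = -28450*3/2290 = -8535/229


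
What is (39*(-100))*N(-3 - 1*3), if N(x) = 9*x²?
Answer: -1263600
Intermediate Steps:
(39*(-100))*N(-3 - 1*3) = (39*(-100))*(9*(-3 - 1*3)²) = -35100*(-3 - 3)² = -35100*(-6)² = -35100*36 = -3900*324 = -1263600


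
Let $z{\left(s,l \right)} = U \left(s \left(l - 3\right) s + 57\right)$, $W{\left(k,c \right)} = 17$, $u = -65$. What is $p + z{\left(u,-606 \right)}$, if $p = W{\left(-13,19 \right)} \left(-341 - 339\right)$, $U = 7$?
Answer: $-18022336$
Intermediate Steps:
$z{\left(s,l \right)} = 399 + 7 s^{2} \left(-3 + l\right)$ ($z{\left(s,l \right)} = 7 \left(s \left(l - 3\right) s + 57\right) = 7 \left(s \left(-3 + l\right) s + 57\right) = 7 \left(s^{2} \left(-3 + l\right) + 57\right) = 7 \left(57 + s^{2} \left(-3 + l\right)\right) = 399 + 7 s^{2} \left(-3 + l\right)$)
$p = -11560$ ($p = 17 \left(-341 - 339\right) = 17 \left(-680\right) = -11560$)
$p + z{\left(u,-606 \right)} = -11560 + \left(399 - 21 \left(-65\right)^{2} + 7 \left(-606\right) \left(-65\right)^{2}\right) = -11560 + \left(399 - 88725 + 7 \left(-606\right) 4225\right) = -11560 - 18010776 = -18022336$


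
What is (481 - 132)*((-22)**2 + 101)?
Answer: 204165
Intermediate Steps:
(481 - 132)*((-22)**2 + 101) = 349*(484 + 101) = 349*585 = 204165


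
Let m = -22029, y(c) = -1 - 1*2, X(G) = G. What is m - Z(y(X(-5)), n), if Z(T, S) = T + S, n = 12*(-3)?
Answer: -21990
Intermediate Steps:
n = -36
y(c) = -3 (y(c) = -1 - 2 = -3)
Z(T, S) = S + T
m - Z(y(X(-5)), n) = -22029 - (-36 - 3) = -22029 - 1*(-39) = -22029 + 39 = -21990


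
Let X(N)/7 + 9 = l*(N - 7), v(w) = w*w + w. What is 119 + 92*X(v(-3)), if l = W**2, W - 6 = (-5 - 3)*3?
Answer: -214333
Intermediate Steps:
W = -18 (W = 6 + (-5 - 3)*3 = 6 - 8*3 = 6 - 24 = -18)
l = 324 (l = (-18)**2 = 324)
v(w) = w + w**2 (v(w) = w**2 + w = w + w**2)
X(N) = -15939 + 2268*N (X(N) = -63 + 7*(324*(N - 7)) = -63 + 7*(324*(-7 + N)) = -63 + 7*(-2268 + 324*N) = -63 + (-15876 + 2268*N) = -15939 + 2268*N)
119 + 92*X(v(-3)) = 119 + 92*(-15939 + 2268*(-3*(1 - 3))) = 119 + 92*(-15939 + 2268*(-3*(-2))) = 119 + 92*(-15939 + 2268*6) = 119 + 92*(-15939 + 13608) = 119 + 92*(-2331) = 119 - 214452 = -214333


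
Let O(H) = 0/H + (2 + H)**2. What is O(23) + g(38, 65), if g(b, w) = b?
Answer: 663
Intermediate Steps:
O(H) = (2 + H)**2 (O(H) = 0 + (2 + H)**2 = (2 + H)**2)
O(23) + g(38, 65) = (2 + 23)**2 + 38 = 25**2 + 38 = 625 + 38 = 663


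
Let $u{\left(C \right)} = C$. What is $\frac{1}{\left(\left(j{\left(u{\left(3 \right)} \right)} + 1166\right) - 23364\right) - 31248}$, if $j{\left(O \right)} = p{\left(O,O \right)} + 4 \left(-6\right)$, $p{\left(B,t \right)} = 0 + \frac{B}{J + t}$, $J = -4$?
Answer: $- \frac{1}{53473} \approx -1.8701 \cdot 10^{-5}$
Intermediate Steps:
$p{\left(B,t \right)} = \frac{B}{-4 + t}$ ($p{\left(B,t \right)} = 0 + \frac{B}{-4 + t} = \frac{B}{-4 + t}$)
$j{\left(O \right)} = -24 + \frac{O}{-4 + O}$ ($j{\left(O \right)} = \frac{O}{-4 + O} + 4 \left(-6\right) = \frac{O}{-4 + O} - 24 = -24 + \frac{O}{-4 + O}$)
$\frac{1}{\left(\left(j{\left(u{\left(3 \right)} \right)} + 1166\right) - 23364\right) - 31248} = \frac{1}{\left(\left(\frac{96 - 69}{-4 + 3} + 1166\right) - 23364\right) - 31248} = \frac{1}{\left(\left(\frac{96 - 69}{-1} + 1166\right) - 23364\right) - 31248} = \frac{1}{\left(\left(\left(-1\right) 27 + 1166\right) - 23364\right) - 31248} = \frac{1}{\left(\left(-27 + 1166\right) - 23364\right) - 31248} = \frac{1}{\left(1139 - 23364\right) - 31248} = \frac{1}{-22225 - 31248} = \frac{1}{-53473} = - \frac{1}{53473}$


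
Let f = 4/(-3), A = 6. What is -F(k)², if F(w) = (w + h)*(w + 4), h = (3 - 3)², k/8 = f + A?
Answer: -192876544/81 ≈ -2.3812e+6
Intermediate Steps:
f = -4/3 (f = 4*(-⅓) = -4/3 ≈ -1.3333)
k = 112/3 (k = 8*(-4/3 + 6) = 8*(14/3) = 112/3 ≈ 37.333)
h = 0 (h = 0² = 0)
F(w) = w*(4 + w) (F(w) = (w + 0)*(w + 4) = w*(4 + w))
-F(k)² = -(112*(4 + 112/3)/3)² = -((112/3)*(124/3))² = -(13888/9)² = -1*192876544/81 = -192876544/81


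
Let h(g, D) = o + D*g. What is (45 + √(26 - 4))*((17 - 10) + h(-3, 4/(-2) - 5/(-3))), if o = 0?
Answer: 360 + 8*√22 ≈ 397.52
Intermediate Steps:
h(g, D) = D*g (h(g, D) = 0 + D*g = D*g)
(45 + √(26 - 4))*((17 - 10) + h(-3, 4/(-2) - 5/(-3))) = (45 + √(26 - 4))*((17 - 10) + (4/(-2) - 5/(-3))*(-3)) = (45 + √22)*(7 + (4*(-½) - 5*(-⅓))*(-3)) = (45 + √22)*(7 + (-2 + 5/3)*(-3)) = (45 + √22)*(7 - ⅓*(-3)) = (45 + √22)*(7 + 1) = (45 + √22)*8 = 360 + 8*√22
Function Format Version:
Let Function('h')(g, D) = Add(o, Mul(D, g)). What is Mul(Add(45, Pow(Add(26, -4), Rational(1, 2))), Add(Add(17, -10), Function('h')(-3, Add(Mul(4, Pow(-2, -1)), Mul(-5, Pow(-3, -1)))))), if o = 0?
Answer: Add(360, Mul(8, Pow(22, Rational(1, 2)))) ≈ 397.52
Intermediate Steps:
Function('h')(g, D) = Mul(D, g) (Function('h')(g, D) = Add(0, Mul(D, g)) = Mul(D, g))
Mul(Add(45, Pow(Add(26, -4), Rational(1, 2))), Add(Add(17, -10), Function('h')(-3, Add(Mul(4, Pow(-2, -1)), Mul(-5, Pow(-3, -1)))))) = Mul(Add(45, Pow(Add(26, -4), Rational(1, 2))), Add(Add(17, -10), Mul(Add(Mul(4, Pow(-2, -1)), Mul(-5, Pow(-3, -1))), -3))) = Mul(Add(45, Pow(22, Rational(1, 2))), Add(7, Mul(Add(Mul(4, Rational(-1, 2)), Mul(-5, Rational(-1, 3))), -3))) = Mul(Add(45, Pow(22, Rational(1, 2))), Add(7, Mul(Add(-2, Rational(5, 3)), -3))) = Mul(Add(45, Pow(22, Rational(1, 2))), Add(7, Mul(Rational(-1, 3), -3))) = Mul(Add(45, Pow(22, Rational(1, 2))), Add(7, 1)) = Mul(Add(45, Pow(22, Rational(1, 2))), 8) = Add(360, Mul(8, Pow(22, Rational(1, 2))))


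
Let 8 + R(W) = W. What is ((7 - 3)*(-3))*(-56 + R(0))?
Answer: 768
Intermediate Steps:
R(W) = -8 + W
((7 - 3)*(-3))*(-56 + R(0)) = ((7 - 3)*(-3))*(-56 + (-8 + 0)) = (4*(-3))*(-56 - 8) = -12*(-64) = 768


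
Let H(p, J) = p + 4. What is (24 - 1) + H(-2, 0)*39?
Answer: 101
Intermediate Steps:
H(p, J) = 4 + p
(24 - 1) + H(-2, 0)*39 = (24 - 1) + (4 - 2)*39 = 23 + 2*39 = 23 + 78 = 101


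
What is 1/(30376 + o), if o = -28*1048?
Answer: 1/1032 ≈ 0.00096899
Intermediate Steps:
o = -29344
1/(30376 + o) = 1/(30376 - 29344) = 1/1032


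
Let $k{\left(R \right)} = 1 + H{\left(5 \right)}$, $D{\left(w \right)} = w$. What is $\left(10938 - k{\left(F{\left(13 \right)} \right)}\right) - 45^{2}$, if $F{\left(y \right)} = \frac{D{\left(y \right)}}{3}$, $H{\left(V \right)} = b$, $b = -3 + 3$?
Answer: $8912$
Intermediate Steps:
$b = 0$
$H{\left(V \right)} = 0$
$F{\left(y \right)} = \frac{y}{3}$
$k{\left(R \right)} = 1$ ($k{\left(R \right)} = 1 + 0 = 1$)
$\left(10938 - k{\left(F{\left(13 \right)} \right)}\right) - 45^{2} = \left(10938 - 1\right) - 45^{2} = \left(10938 - 1\right) - 2025 = 10937 - 2025 = 8912$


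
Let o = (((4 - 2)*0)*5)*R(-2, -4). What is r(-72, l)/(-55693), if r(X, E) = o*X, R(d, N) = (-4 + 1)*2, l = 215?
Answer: 0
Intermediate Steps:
R(d, N) = -6 (R(d, N) = -3*2 = -6)
o = 0 (o = (((4 - 2)*0)*5)*(-6) = ((2*0)*5)*(-6) = (0*5)*(-6) = 0*(-6) = 0)
r(X, E) = 0 (r(X, E) = 0*X = 0)
r(-72, l)/(-55693) = 0/(-55693) = 0*(-1/55693) = 0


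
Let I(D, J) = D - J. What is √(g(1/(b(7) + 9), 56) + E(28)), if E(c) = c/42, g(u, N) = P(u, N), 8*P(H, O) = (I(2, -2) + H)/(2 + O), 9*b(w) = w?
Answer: √158377758/15312 ≈ 0.82189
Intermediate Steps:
b(w) = w/9
P(H, O) = (4 + H)/(8*(2 + O)) (P(H, O) = (((2 - 1*(-2)) + H)/(2 + O))/8 = (((2 + 2) + H)/(2 + O))/8 = ((4 + H)/(2 + O))/8 = (4 + H)/(8*(2 + O)))
g(u, N) = (4 + u)/(8*(2 + N))
E(c) = c/42 (E(c) = c*(1/42) = c/42)
√(g(1/(b(7) + 9), 56) + E(28)) = √((4 + 1/((⅑)*7 + 9))/(8*(2 + 56)) + (1/42)*28) = √((⅛)*(4 + 1/(7/9 + 9))/58 + ⅔) = √((⅛)*(1/58)*(4 + 1/(88/9)) + ⅔) = √((⅛)*(1/58)*(4 + 9/88) + ⅔) = √((⅛)*(1/58)*(361/88) + ⅔) = √(361/40832 + ⅔) = √(82747/122496) = √158377758/15312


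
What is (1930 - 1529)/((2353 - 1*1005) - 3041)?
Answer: -401/1693 ≈ -0.23686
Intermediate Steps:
(1930 - 1529)/((2353 - 1*1005) - 3041) = 401/((2353 - 1005) - 3041) = 401/(1348 - 3041) = 401/(-1693) = 401*(-1/1693) = -401/1693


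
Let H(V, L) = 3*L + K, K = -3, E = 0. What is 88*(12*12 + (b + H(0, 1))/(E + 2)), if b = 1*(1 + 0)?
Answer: 12716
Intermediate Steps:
b = 1 (b = 1*1 = 1)
H(V, L) = -3 + 3*L (H(V, L) = 3*L - 3 = -3 + 3*L)
88*(12*12 + (b + H(0, 1))/(E + 2)) = 88*(12*12 + (1 + (-3 + 3*1))/(0 + 2)) = 88*(144 + (1 + (-3 + 3))/2) = 88*(144 + (1 + 0)*(½)) = 88*(144 + 1*(½)) = 88*(144 + ½) = 88*(289/2) = 12716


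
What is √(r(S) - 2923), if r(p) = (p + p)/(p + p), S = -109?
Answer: I*√2922 ≈ 54.056*I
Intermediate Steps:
r(p) = 1 (r(p) = (2*p)/((2*p)) = (2*p)*(1/(2*p)) = 1)
√(r(S) - 2923) = √(1 - 2923) = √(-2922) = I*√2922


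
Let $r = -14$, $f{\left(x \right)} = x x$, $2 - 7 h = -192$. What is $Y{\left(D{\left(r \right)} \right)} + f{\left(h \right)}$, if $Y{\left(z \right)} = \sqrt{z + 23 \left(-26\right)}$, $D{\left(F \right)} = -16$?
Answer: $\frac{37636}{49} + i \sqrt{614} \approx 768.08 + 24.779 i$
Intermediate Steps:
$h = \frac{194}{7}$ ($h = \frac{2}{7} - - \frac{192}{7} = \frac{2}{7} + \frac{192}{7} = \frac{194}{7} \approx 27.714$)
$f{\left(x \right)} = x^{2}$
$Y{\left(z \right)} = \sqrt{-598 + z}$ ($Y{\left(z \right)} = \sqrt{z - 598} = \sqrt{-598 + z}$)
$Y{\left(D{\left(r \right)} \right)} + f{\left(h \right)} = \sqrt{-598 - 16} + \left(\frac{194}{7}\right)^{2} = \sqrt{-614} + \frac{37636}{49} = i \sqrt{614} + \frac{37636}{49} = \frac{37636}{49} + i \sqrt{614}$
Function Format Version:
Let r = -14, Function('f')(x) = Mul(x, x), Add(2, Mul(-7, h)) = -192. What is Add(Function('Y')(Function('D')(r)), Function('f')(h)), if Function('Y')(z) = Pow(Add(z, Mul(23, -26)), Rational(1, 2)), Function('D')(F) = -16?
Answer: Add(Rational(37636, 49), Mul(I, Pow(614, Rational(1, 2)))) ≈ Add(768.08, Mul(24.779, I))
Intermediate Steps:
h = Rational(194, 7) (h = Add(Rational(2, 7), Mul(Rational(-1, 7), -192)) = Add(Rational(2, 7), Rational(192, 7)) = Rational(194, 7) ≈ 27.714)
Function('f')(x) = Pow(x, 2)
Function('Y')(z) = Pow(Add(-598, z), Rational(1, 2)) (Function('Y')(z) = Pow(Add(z, -598), Rational(1, 2)) = Pow(Add(-598, z), Rational(1, 2)))
Add(Function('Y')(Function('D')(r)), Function('f')(h)) = Add(Pow(Add(-598, -16), Rational(1, 2)), Pow(Rational(194, 7), 2)) = Add(Pow(-614, Rational(1, 2)), Rational(37636, 49)) = Add(Mul(I, Pow(614, Rational(1, 2))), Rational(37636, 49)) = Add(Rational(37636, 49), Mul(I, Pow(614, Rational(1, 2))))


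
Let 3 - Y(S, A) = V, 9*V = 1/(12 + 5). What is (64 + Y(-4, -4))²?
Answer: 105062500/23409 ≈ 4488.1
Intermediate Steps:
V = 1/153 (V = 1/(9*(12 + 5)) = (⅑)/17 = (⅑)*(1/17) = 1/153 ≈ 0.0065359)
Y(S, A) = 458/153 (Y(S, A) = 3 - 1*1/153 = 3 - 1/153 = 458/153)
(64 + Y(-4, -4))² = (64 + 458/153)² = (10250/153)² = 105062500/23409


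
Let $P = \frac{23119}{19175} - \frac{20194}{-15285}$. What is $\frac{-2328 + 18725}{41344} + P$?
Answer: $\frac{372893762473}{127552713600} \approx 2.9234$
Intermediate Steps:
$P = \frac{148118773}{58617975}$ ($P = 23119 \cdot \frac{1}{19175} - - \frac{20194}{15285} = \frac{23119}{19175} + \frac{20194}{15285} = \frac{148118773}{58617975} \approx 2.5268$)
$\frac{-2328 + 18725}{41344} + P = \frac{-2328 + 18725}{41344} + \frac{148118773}{58617975} = 16397 \cdot \frac{1}{41344} + \frac{148118773}{58617975} = \frac{863}{2176} + \frac{148118773}{58617975} = \frac{372893762473}{127552713600}$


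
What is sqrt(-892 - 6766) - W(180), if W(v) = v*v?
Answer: -32400 + I*sqrt(7658) ≈ -32400.0 + 87.51*I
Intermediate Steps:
W(v) = v**2
sqrt(-892 - 6766) - W(180) = sqrt(-892 - 6766) - 1*180**2 = sqrt(-7658) - 1*32400 = I*sqrt(7658) - 32400 = -32400 + I*sqrt(7658)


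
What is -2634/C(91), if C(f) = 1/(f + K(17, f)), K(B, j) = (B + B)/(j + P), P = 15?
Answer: -12748560/53 ≈ -2.4054e+5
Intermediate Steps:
K(B, j) = 2*B/(15 + j) (K(B, j) = (B + B)/(j + 15) = (2*B)/(15 + j) = 2*B/(15 + j))
C(f) = 1/(f + 34/(15 + f)) (C(f) = 1/(f + 2*17/(15 + f)) = 1/(f + 34/(15 + f)))
-2634/C(91) = -2634*(34 + 91*(15 + 91))/(15 + 91) = -2634/(106/(34 + 91*106)) = -2634/(106/(34 + 9646)) = -2634/(106/9680) = -2634/((1/9680)*106) = -2634/53/4840 = -2634*4840/53 = -12748560/53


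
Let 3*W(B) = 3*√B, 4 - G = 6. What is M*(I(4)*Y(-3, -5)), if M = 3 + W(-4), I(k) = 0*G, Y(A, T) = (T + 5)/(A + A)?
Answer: 0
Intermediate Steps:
G = -2 (G = 4 - 1*6 = 4 - 6 = -2)
Y(A, T) = (5 + T)/(2*A) (Y(A, T) = (5 + T)/((2*A)) = (5 + T)*(1/(2*A)) = (5 + T)/(2*A))
W(B) = √B (W(B) = (3*√B)/3 = √B)
I(k) = 0 (I(k) = 0*(-2) = 0)
M = 3 + 2*I (M = 3 + √(-4) = 3 + 2*I ≈ 3.0 + 2.0*I)
M*(I(4)*Y(-3, -5)) = (3 + 2*I)*(0*((½)*(5 - 5)/(-3))) = (3 + 2*I)*(0*((½)*(-⅓)*0)) = (3 + 2*I)*(0*0) = (3 + 2*I)*0 = 0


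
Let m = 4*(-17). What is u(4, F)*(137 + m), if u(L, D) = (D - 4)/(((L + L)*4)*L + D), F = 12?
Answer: 138/35 ≈ 3.9429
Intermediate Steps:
u(L, D) = (-4 + D)/(D + 8*L**2) (u(L, D) = (-4 + D)/(((2*L)*4)*L + D) = (-4 + D)/((8*L)*L + D) = (-4 + D)/(8*L**2 + D) = (-4 + D)/(D + 8*L**2))
m = -68
u(4, F)*(137 + m) = ((-4 + 12)/(12 + 8*4**2))*(137 - 68) = (8/(12 + 8*16))*69 = (8/(12 + 128))*69 = (8/140)*69 = ((1/140)*8)*69 = (2/35)*69 = 138/35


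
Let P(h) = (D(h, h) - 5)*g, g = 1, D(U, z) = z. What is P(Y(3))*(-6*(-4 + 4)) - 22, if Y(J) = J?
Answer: -22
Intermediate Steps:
P(h) = -5 + h (P(h) = (h - 5)*1 = (-5 + h)*1 = -5 + h)
P(Y(3))*(-6*(-4 + 4)) - 22 = (-5 + 3)*(-6*(-4 + 4)) - 22 = -(-12)*0 - 22 = -2*0 - 22 = 0 - 22 = -22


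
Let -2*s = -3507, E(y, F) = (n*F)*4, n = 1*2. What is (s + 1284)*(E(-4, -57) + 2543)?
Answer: 12678525/2 ≈ 6.3393e+6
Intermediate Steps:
n = 2
E(y, F) = 8*F (E(y, F) = (2*F)*4 = 8*F)
s = 3507/2 (s = -1/2*(-3507) = 3507/2 ≈ 1753.5)
(s + 1284)*(E(-4, -57) + 2543) = (3507/2 + 1284)*(8*(-57) + 2543) = 6075*(-456 + 2543)/2 = (6075/2)*2087 = 12678525/2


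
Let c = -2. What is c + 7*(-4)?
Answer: -30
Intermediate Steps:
c + 7*(-4) = -2 + 7*(-4) = -2 - 28 = -30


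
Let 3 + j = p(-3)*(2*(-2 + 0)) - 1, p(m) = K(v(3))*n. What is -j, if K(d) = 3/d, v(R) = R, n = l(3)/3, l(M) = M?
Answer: 8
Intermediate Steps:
n = 1 (n = 3/3 = 3*(⅓) = 1)
p(m) = 1 (p(m) = (3/3)*1 = (3*(⅓))*1 = 1*1 = 1)
j = -8 (j = -3 + (1*(2*(-2 + 0)) - 1) = -3 + (1*(2*(-2)) - 1) = -3 + (1*(-4) - 1) = -3 + (-4 - 1) = -3 - 5 = -8)
-j = -1*(-8) = 8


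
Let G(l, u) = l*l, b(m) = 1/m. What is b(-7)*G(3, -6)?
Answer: -9/7 ≈ -1.2857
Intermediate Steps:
G(l, u) = l²
b(-7)*G(3, -6) = 3²/(-7) = -⅐*9 = -9/7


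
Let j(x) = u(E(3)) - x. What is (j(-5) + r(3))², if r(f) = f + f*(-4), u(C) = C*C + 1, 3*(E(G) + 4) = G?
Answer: 36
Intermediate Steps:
E(G) = -4 + G/3
u(C) = 1 + C² (u(C) = C² + 1 = 1 + C²)
r(f) = -3*f (r(f) = f - 4*f = -3*f)
j(x) = 10 - x (j(x) = (1 + (-4 + (⅓)*3)²) - x = (1 + (-4 + 1)²) - x = (1 + (-3)²) - x = (1 + 9) - x = 10 - x)
(j(-5) + r(3))² = ((10 - 1*(-5)) - 3*3)² = ((10 + 5) - 9)² = (15 - 9)² = 6² = 36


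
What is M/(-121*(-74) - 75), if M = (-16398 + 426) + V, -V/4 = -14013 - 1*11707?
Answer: 86908/8879 ≈ 9.7880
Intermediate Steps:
V = 102880 (V = -4*(-14013 - 1*11707) = -4*(-14013 - 11707) = -4*(-25720) = 102880)
M = 86908 (M = (-16398 + 426) + 102880 = -15972 + 102880 = 86908)
M/(-121*(-74) - 75) = 86908/(-121*(-74) - 75) = 86908/(8954 - 75) = 86908/8879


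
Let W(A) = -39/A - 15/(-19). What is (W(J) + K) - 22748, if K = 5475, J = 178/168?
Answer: -29269552/1691 ≈ -17309.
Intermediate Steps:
J = 89/84 (J = 178*(1/168) = 89/84 ≈ 1.0595)
W(A) = 15/19 - 39/A (W(A) = -39/A - 15*(-1/19) = -39/A + 15/19 = 15/19 - 39/A)
(W(J) + K) - 22748 = ((15/19 - 39/89/84) + 5475) - 22748 = ((15/19 - 39*84/89) + 5475) - 22748 = ((15/19 - 3276/89) + 5475) - 22748 = (-60909/1691 + 5475) - 22748 = 9197316/1691 - 22748 = -29269552/1691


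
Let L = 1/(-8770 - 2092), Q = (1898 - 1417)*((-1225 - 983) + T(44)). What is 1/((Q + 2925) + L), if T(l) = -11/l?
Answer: -21724/23011000365 ≈ -9.4407e-7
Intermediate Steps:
Q = -4248673/4 (Q = (1898 - 1417)*((-1225 - 983) - 11/44) = 481*(-2208 - 11*1/44) = 481*(-2208 - ¼) = 481*(-8833/4) = -4248673/4 ≈ -1.0622e+6)
L = -1/10862 (L = 1/(-10862) = -1/10862 ≈ -9.2064e-5)
1/((Q + 2925) + L) = 1/((-4248673/4 + 2925) - 1/10862) = 1/(-4236973/4 - 1/10862) = 1/(-23011000365/21724) = -21724/23011000365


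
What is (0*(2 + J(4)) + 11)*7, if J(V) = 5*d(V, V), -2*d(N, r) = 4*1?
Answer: 77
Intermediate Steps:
d(N, r) = -2
J(V) = -10 (J(V) = 5*(-2) = -10)
(0*(2 + J(4)) + 11)*7 = (0*(2 - 10) + 11)*7 = (0*(-8) + 11)*7 = (0 + 11)*7 = 11*7 = 77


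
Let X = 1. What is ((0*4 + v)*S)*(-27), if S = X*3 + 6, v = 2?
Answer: -486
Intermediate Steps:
S = 9 (S = 1*3 + 6 = 3 + 6 = 9)
((0*4 + v)*S)*(-27) = ((0*4 + 2)*9)*(-27) = ((0 + 2)*9)*(-27) = (2*9)*(-27) = 18*(-27) = -486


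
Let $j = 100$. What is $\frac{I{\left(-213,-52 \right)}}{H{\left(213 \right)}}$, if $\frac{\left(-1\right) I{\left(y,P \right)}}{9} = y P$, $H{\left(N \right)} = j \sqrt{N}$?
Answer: $- \frac{117 \sqrt{213}}{25} \approx -68.302$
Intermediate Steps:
$H{\left(N \right)} = 100 \sqrt{N}$
$I{\left(y,P \right)} = - 9 P y$ ($I{\left(y,P \right)} = - 9 y P = - 9 P y$)
$\frac{I{\left(-213,-52 \right)}}{H{\left(213 \right)}} = \frac{\left(-9\right) \left(-52\right) \left(-213\right)}{100 \sqrt{213}} = - 99684 \frac{\sqrt{213}}{21300} = - \frac{117 \sqrt{213}}{25}$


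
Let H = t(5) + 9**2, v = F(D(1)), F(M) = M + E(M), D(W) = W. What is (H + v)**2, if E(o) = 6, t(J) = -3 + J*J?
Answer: 12100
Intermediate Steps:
t(J) = -3 + J**2
F(M) = 6 + M (F(M) = M + 6 = 6 + M)
v = 7 (v = 6 + 1 = 7)
H = 103 (H = (-3 + 5**2) + 9**2 = (-3 + 25) + 81 = 22 + 81 = 103)
(H + v)**2 = (103 + 7)**2 = 110**2 = 12100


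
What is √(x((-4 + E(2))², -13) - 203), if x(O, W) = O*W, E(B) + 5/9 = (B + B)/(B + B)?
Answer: I*√29755/9 ≈ 19.166*I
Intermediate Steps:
E(B) = 4/9 (E(B) = -5/9 + (B + B)/(B + B) = -5/9 + (2*B)/((2*B)) = -5/9 + (2*B)*(1/(2*B)) = -5/9 + 1 = 4/9)
√(x((-4 + E(2))², -13) - 203) = √((-4 + 4/9)²*(-13) - 203) = √((-32/9)²*(-13) - 203) = √((1024/81)*(-13) - 203) = √(-13312/81 - 203) = √(-29755/81) = I*√29755/9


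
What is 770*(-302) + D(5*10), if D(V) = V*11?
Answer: -231990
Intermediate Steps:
D(V) = 11*V
770*(-302) + D(5*10) = 770*(-302) + 11*(5*10) = -232540 + 11*50 = -232540 + 550 = -231990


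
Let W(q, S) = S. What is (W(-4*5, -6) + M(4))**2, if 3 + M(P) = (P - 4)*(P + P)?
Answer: 81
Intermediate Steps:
M(P) = -3 + 2*P*(-4 + P) (M(P) = -3 + (P - 4)*(P + P) = -3 + (-4 + P)*(2*P) = -3 + 2*P*(-4 + P))
(W(-4*5, -6) + M(4))**2 = (-6 + (-3 - 8*4 + 2*4**2))**2 = (-6 + (-3 - 32 + 2*16))**2 = (-6 + (-3 - 32 + 32))**2 = (-6 - 3)**2 = (-9)**2 = 81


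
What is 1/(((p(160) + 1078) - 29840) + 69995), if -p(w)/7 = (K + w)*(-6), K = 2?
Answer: 1/48037 ≈ 2.0817e-5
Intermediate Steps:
p(w) = 84 + 42*w (p(w) = -7*(2 + w)*(-6) = -7*(-12 - 6*w) = 84 + 42*w)
1/(((p(160) + 1078) - 29840) + 69995) = 1/((((84 + 42*160) + 1078) - 29840) + 69995) = 1/((((84 + 6720) + 1078) - 29840) + 69995) = 1/(((6804 + 1078) - 29840) + 69995) = 1/((7882 - 29840) + 69995) = 1/(-21958 + 69995) = 1/48037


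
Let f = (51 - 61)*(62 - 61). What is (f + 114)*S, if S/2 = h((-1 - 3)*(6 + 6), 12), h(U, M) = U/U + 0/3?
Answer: 208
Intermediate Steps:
h(U, M) = 1 (h(U, M) = 1 + 0*(⅓) = 1 + 0 = 1)
S = 2 (S = 2*1 = 2)
f = -10 (f = -10*1 = -10)
(f + 114)*S = (-10 + 114)*2 = 104*2 = 208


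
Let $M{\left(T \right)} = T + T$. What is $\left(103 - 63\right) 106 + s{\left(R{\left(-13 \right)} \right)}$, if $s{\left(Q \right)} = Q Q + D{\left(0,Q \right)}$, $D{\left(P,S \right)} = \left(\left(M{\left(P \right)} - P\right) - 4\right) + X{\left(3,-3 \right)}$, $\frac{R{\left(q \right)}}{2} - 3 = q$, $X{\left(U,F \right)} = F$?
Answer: $4633$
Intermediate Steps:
$R{\left(q \right)} = 6 + 2 q$
$M{\left(T \right)} = 2 T$
$D{\left(P,S \right)} = -7 + P$ ($D{\left(P,S \right)} = \left(\left(2 P - P\right) - 4\right) - 3 = \left(P - 4\right) - 3 = \left(-4 + P\right) - 3 = -7 + P$)
$s{\left(Q \right)} = -7 + Q^{2}$ ($s{\left(Q \right)} = Q Q + \left(-7 + 0\right) = Q^{2} - 7 = -7 + Q^{2}$)
$\left(103 - 63\right) 106 + s{\left(R{\left(-13 \right)} \right)} = \left(103 - 63\right) 106 - \left(7 - \left(6 + 2 \left(-13\right)\right)^{2}\right) = 40 \cdot 106 - \left(7 - \left(6 - 26\right)^{2}\right) = 4240 - \left(7 - \left(-20\right)^{2}\right) = 4240 + \left(-7 + 400\right) = 4240 + 393 = 4633$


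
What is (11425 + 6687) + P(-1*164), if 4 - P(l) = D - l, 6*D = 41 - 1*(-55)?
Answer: 17936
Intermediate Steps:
D = 16 (D = (41 - 1*(-55))/6 = (41 + 55)/6 = (⅙)*96 = 16)
P(l) = -12 + l (P(l) = 4 - (16 - l) = 4 + (-16 + l) = -12 + l)
(11425 + 6687) + P(-1*164) = (11425 + 6687) + (-12 - 1*164) = 18112 + (-12 - 164) = 18112 - 176 = 17936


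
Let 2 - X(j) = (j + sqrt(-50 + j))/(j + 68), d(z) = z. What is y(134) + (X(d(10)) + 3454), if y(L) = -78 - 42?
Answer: 130099/39 - I*sqrt(10)/39 ≈ 3335.9 - 0.081084*I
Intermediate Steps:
X(j) = 2 - (j + sqrt(-50 + j))/(68 + j) (X(j) = 2 - (j + sqrt(-50 + j))/(j + 68) = 2 - (j + sqrt(-50 + j))/(68 + j))
y(L) = -120
y(134) + (X(d(10)) + 3454) = -120 + ((136 + 10 - sqrt(-50 + 10))/(68 + 10) + 3454) = -120 + ((136 + 10 - sqrt(-40))/78 + 3454) = -120 + ((136 + 10 - 2*I*sqrt(10))/78 + 3454) = -120 + ((146 - 2*I*sqrt(10))/78 + 3454) = -120 + ((73/39 - I*sqrt(10)/39) + 3454) = -120 + (134779/39 - I*sqrt(10)/39) = 130099/39 - I*sqrt(10)/39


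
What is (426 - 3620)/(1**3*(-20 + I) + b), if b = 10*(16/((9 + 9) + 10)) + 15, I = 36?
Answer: -22358/257 ≈ -86.996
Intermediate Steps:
b = 145/7 (b = 10*(16/(18 + 10)) + 15 = 10*(16/28) + 15 = 10*(16*(1/28)) + 15 = 10*(4/7) + 15 = 40/7 + 15 = 145/7 ≈ 20.714)
(426 - 3620)/(1**3*(-20 + I) + b) = (426 - 3620)/(1**3*(-20 + 36) + 145/7) = -3194/(1*16 + 145/7) = -3194/(16 + 145/7) = -3194/257/7 = -3194*7/257 = -22358/257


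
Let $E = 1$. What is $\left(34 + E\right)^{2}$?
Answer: $1225$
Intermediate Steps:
$\left(34 + E\right)^{2} = \left(34 + 1\right)^{2} = 35^{2} = 1225$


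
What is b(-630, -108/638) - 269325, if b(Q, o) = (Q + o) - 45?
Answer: -86130054/319 ≈ -2.7000e+5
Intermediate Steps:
b(Q, o) = -45 + Q + o
b(-630, -108/638) - 269325 = (-45 - 630 - 108/638) - 269325 = (-45 - 630 - 108*1/638) - 269325 = (-45 - 630 - 54/319) - 269325 = -215379/319 - 269325 = -86130054/319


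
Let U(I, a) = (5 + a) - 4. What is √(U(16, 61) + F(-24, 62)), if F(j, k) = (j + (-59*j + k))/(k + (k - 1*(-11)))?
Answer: 4*√9210/45 ≈ 8.5305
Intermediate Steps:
U(I, a) = 1 + a
F(j, k) = (k - 58*j)/(11 + 2*k) (F(j, k) = (j + (k - 59*j))/(k + (k + 11)) = (k - 58*j)/(k + (11 + k)) = (k - 58*j)/(11 + 2*k))
√(U(16, 61) + F(-24, 62)) = √((1 + 61) + (62 - 58*(-24))/(11 + 2*62)) = √(62 + (62 + 1392)/(11 + 124)) = √(62 + 1454/135) = √(9824/135) = 4*√9210/45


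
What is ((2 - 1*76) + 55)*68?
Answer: -1292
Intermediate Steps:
((2 - 1*76) + 55)*68 = ((2 - 76) + 55)*68 = (-74 + 55)*68 = -19*68 = -1292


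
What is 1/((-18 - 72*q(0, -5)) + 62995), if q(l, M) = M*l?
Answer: 1/62977 ≈ 1.5879e-5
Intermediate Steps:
1/((-18 - 72*q(0, -5)) + 62995) = 1/((-18 - (-360)*0) + 62995) = 1/((-18 - 72*0) + 62995) = 1/((-18 + 0) + 62995) = 1/(-18 + 62995) = 1/62977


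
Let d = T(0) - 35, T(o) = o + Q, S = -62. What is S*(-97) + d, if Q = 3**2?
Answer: 5988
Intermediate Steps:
Q = 9
T(o) = 9 + o (T(o) = o + 9 = 9 + o)
d = -26 (d = (9 + 0) - 35 = 9 - 35 = -26)
S*(-97) + d = -62*(-97) - 26 = 6014 - 26 = 5988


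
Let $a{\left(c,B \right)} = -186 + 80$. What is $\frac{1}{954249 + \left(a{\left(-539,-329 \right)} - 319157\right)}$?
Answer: $\frac{1}{634986} \approx 1.5748 \cdot 10^{-6}$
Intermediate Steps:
$a{\left(c,B \right)} = -106$
$\frac{1}{954249 + \left(a{\left(-539,-329 \right)} - 319157\right)} = \frac{1}{954249 - 319263} = \frac{1}{634986}$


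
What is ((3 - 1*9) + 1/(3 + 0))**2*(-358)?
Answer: -103462/9 ≈ -11496.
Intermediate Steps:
((3 - 1*9) + 1/(3 + 0))**2*(-358) = ((3 - 9) + 1/3)**2*(-358) = (-6 + 1/3)**2*(-358) = (-17/3)**2*(-358) = (289/9)*(-358) = -103462/9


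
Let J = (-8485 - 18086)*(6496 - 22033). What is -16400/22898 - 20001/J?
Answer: -1128488244283/1575510731841 ≈ -0.71627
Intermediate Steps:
J = 412833627 (J = -26571*(-15537) = 412833627)
-16400/22898 - 20001/J = -16400/22898 - 20001/412833627 = -16400*1/22898 - 20001*1/412833627 = -8200/11449 - 6667/137611209 = -1128488244283/1575510731841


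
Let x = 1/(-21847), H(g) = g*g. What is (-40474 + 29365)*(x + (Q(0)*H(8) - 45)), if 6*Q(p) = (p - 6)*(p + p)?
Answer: 1560205092/3121 ≈ 4.9991e+5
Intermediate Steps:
Q(p) = p*(-6 + p)/3 (Q(p) = ((p - 6)*(p + p))/6 = ((-6 + p)*(2*p))/6 = (2*p*(-6 + p))/6 = p*(-6 + p)/3)
H(g) = g**2
x = -1/21847 ≈ -4.5773e-5
(-40474 + 29365)*(x + (Q(0)*H(8) - 45)) = (-40474 + 29365)*(-1/21847 + (((1/3)*0*(-6 + 0))*8**2 - 45)) = -11109*(-1/21847 + (((1/3)*0*(-6))*64 - 45)) = -11109*(-1/21847 + (0*64 - 45)) = -11109*(-1/21847 + (0 - 45)) = -11109*(-1/21847 - 45) = -11109*(-983116/21847) = 1560205092/3121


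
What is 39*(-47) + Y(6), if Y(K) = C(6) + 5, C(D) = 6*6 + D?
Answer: -1786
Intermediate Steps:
C(D) = 36 + D
Y(K) = 47 (Y(K) = (36 + 6) + 5 = 42 + 5 = 47)
39*(-47) + Y(6) = 39*(-47) + 47 = -1833 + 47 = -1786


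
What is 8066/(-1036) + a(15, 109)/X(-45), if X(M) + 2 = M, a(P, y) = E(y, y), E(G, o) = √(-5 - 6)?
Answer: -109/14 - I*√11/47 ≈ -7.7857 - 0.070567*I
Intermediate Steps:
E(G, o) = I*√11 (E(G, o) = √(-11) = I*√11)
a(P, y) = I*√11
X(M) = -2 + M
8066/(-1036) + a(15, 109)/X(-45) = 8066/(-1036) + (I*√11)/(-2 - 45) = 8066*(-1/1036) + (I*√11)/(-47) = -109/14 + (I*√11)*(-1/47) = -109/14 - I*√11/47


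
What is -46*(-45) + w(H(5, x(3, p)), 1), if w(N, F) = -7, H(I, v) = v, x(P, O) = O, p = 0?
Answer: 2063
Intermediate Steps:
-46*(-45) + w(H(5, x(3, p)), 1) = -46*(-45) - 7 = 2070 - 7 = 2063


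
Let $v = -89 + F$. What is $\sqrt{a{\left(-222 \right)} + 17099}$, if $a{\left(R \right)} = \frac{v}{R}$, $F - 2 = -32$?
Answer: $\frac{\sqrt{842733534}}{222} \approx 130.77$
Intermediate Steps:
$F = -30$ ($F = 2 - 32 = -30$)
$v = -119$ ($v = -89 - 30 = -119$)
$a{\left(R \right)} = - \frac{119}{R}$
$\sqrt{a{\left(-222 \right)} + 17099} = \sqrt{- \frac{119}{-222} + 17099} = \sqrt{\left(-119\right) \left(- \frac{1}{222}\right) + 17099} = \sqrt{\frac{119}{222} + 17099} = \sqrt{\frac{3796097}{222}} = \frac{\sqrt{842733534}}{222}$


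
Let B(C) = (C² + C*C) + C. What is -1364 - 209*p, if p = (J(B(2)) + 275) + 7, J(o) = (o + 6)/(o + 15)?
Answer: -1510894/25 ≈ -60436.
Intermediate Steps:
B(C) = C + 2*C² (B(C) = (C² + C²) + C = 2*C² + C = C + 2*C²)
J(o) = (6 + o)/(15 + o)
p = 7066/25 (p = ((6 + 2*(1 + 2*2))/(15 + 2*(1 + 2*2)) + 275) + 7 = ((6 + 2*(1 + 4))/(15 + 2*(1 + 4)) + 275) + 7 = ((6 + 2*5)/(15 + 2*5) + 275) + 7 = ((6 + 10)/(15 + 10) + 275) + 7 = (16/25 + 275) + 7 = 6891/25 + 7 = 7066/25 ≈ 282.64)
-1364 - 209*p = -1364 - 209*7066/25 = -1364 - 1476794/25 = -1510894/25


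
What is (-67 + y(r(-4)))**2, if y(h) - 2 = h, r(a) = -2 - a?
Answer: 3969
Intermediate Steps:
y(h) = 2 + h
(-67 + y(r(-4)))**2 = (-67 + (2 + (-2 - 1*(-4))))**2 = (-67 + (2 + (-2 + 4)))**2 = (-67 + (2 + 2))**2 = (-67 + 4)**2 = (-63)**2 = 3969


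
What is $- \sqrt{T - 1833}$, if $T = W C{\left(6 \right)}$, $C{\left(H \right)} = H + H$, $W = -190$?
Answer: $- 3 i \sqrt{457} \approx - 64.133 i$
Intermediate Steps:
$C{\left(H \right)} = 2 H$
$T = -2280$ ($T = - 190 \cdot 2 \cdot 6 = \left(-190\right) 12 = -2280$)
$- \sqrt{T - 1833} = - \sqrt{-2280 - 1833} = - \sqrt{-4113} = - 3 i \sqrt{457}$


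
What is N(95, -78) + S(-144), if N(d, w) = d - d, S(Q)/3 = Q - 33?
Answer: -531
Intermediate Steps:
S(Q) = -99 + 3*Q (S(Q) = 3*(Q - 33) = 3*(-33 + Q) = -99 + 3*Q)
N(d, w) = 0
N(95, -78) + S(-144) = 0 + (-99 + 3*(-144)) = 0 + (-99 - 432) = 0 - 531 = -531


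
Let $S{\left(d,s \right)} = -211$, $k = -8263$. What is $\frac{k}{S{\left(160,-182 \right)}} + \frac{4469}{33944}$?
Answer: $\frac{281422231}{7162184} \approx 39.293$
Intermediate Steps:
$\frac{k}{S{\left(160,-182 \right)}} + \frac{4469}{33944} = - \frac{8263}{-211} + \frac{4469}{33944} = \left(-8263\right) \left(- \frac{1}{211}\right) + 4469 \cdot \frac{1}{33944} = \frac{8263}{211} + \frac{4469}{33944} = \frac{281422231}{7162184}$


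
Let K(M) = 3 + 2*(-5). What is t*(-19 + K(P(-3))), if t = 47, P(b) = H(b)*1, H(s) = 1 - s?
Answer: -1222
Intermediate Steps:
P(b) = 1 - b (P(b) = (1 - b)*1 = 1 - b)
K(M) = -7 (K(M) = 3 - 10 = -7)
t*(-19 + K(P(-3))) = 47*(-19 - 7) = 47*(-26) = -1222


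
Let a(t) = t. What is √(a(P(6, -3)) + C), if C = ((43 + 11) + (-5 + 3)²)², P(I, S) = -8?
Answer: 2*√839 ≈ 57.931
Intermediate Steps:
C = 3364 (C = (54 + (-2)²)² = (54 + 4)² = 58² = 3364)
√(a(P(6, -3)) + C) = √(-8 + 3364) = √3356 = 2*√839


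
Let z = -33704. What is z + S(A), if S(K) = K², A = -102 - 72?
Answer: -3428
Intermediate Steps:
A = -174
z + S(A) = -33704 + (-174)² = -33704 + 30276 = -3428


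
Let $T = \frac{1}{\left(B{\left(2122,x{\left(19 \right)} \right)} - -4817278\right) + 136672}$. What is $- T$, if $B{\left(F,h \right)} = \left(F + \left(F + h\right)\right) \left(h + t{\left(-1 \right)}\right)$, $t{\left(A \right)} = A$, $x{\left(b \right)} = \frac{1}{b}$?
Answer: $- \frac{361}{1786924484} \approx -2.0202 \cdot 10^{-7}$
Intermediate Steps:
$B{\left(F,h \right)} = \left(-1 + h\right) \left(h + 2 F\right)$ ($B{\left(F,h \right)} = \left(F + \left(F + h\right)\right) \left(h - 1\right) = \left(h + 2 F\right) \left(-1 + h\right) = \left(-1 + h\right) \left(h + 2 F\right)$)
$T = \frac{361}{1786924484}$ ($T = \frac{1}{\left(\left(\left(\frac{1}{19}\right)^{2} - \frac{1}{19} - 4244 + 2 \cdot 2122 \cdot \frac{1}{19}\right) - -4817278\right) + 136672} = \frac{1}{\left(\left(\left(\frac{1}{19}\right)^{2} - \frac{1}{19} - 4244 + 2 \cdot 2122 \cdot \frac{1}{19}\right) + 4817278\right) + 136672} = \frac{1}{\left(\left(\frac{1}{361} - \frac{1}{19} - 4244 + \frac{4244}{19}\right) + 4817278\right) + 136672} = \frac{1}{\left(- \frac{1451466}{361} + 4817278\right) + 136672} = \frac{1}{\frac{1737585892}{361} + 136672} = \frac{1}{\frac{1786924484}{361}} = \frac{361}{1786924484} \approx 2.0202 \cdot 10^{-7}$)
$- T = \left(-1\right) \frac{361}{1786924484} = - \frac{361}{1786924484}$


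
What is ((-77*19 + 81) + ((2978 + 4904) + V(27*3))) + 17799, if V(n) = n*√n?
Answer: 25028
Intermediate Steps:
V(n) = n^(3/2)
((-77*19 + 81) + ((2978 + 4904) + V(27*3))) + 17799 = ((-77*19 + 81) + ((2978 + 4904) + (27*3)^(3/2))) + 17799 = ((-1463 + 81) + (7882 + 81^(3/2))) + 17799 = (-1382 + (7882 + 729)) + 17799 = (-1382 + 8611) + 17799 = 7229 + 17799 = 25028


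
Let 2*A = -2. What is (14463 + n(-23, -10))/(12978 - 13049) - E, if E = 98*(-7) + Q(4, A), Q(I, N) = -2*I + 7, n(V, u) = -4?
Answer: 34318/71 ≈ 483.35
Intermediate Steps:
A = -1 (A = (1/2)*(-2) = -1)
Q(I, N) = 7 - 2*I
E = -687 (E = 98*(-7) + (7 - 2*4) = -686 + (7 - 8) = -686 - 1 = -687)
(14463 + n(-23, -10))/(12978 - 13049) - E = (14463 - 4)/(12978 - 13049) - 1*(-687) = 14459/(-71) + 687 = 14459*(-1/71) + 687 = -14459/71 + 687 = 34318/71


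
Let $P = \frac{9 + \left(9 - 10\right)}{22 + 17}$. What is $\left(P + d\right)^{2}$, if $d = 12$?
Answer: $\frac{226576}{1521} \approx 148.97$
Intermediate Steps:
$P = \frac{8}{39}$ ($P = \frac{9 + \left(9 - 10\right)}{39} = \left(9 - 1\right) \frac{1}{39} = 8 \cdot \frac{1}{39} = \frac{8}{39} \approx 0.20513$)
$\left(P + d\right)^{2} = \left(\frac{8}{39} + 12\right)^{2} = \left(\frac{476}{39}\right)^{2} = \frac{226576}{1521}$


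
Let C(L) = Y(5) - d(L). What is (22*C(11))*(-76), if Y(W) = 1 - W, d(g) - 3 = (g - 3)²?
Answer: 118712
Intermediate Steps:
d(g) = 3 + (-3 + g)² (d(g) = 3 + (g - 3)² = 3 + (-3 + g)²)
C(L) = -7 - (-3 + L)² (C(L) = (1 - 1*5) - (3 + (-3 + L)²) = (1 - 5) + (-3 - (-3 + L)²) = -4 + (-3 - (-3 + L)²) = -7 - (-3 + L)²)
(22*C(11))*(-76) = (22*(-7 - (-3 + 11)²))*(-76) = (22*(-7 - 1*8²))*(-76) = (22*(-7 - 1*64))*(-76) = (22*(-7 - 64))*(-76) = (22*(-71))*(-76) = -1562*(-76) = 118712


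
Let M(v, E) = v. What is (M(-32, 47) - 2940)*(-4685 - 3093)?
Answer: 23116216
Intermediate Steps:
(M(-32, 47) - 2940)*(-4685 - 3093) = (-32 - 2940)*(-4685 - 3093) = -2972*(-7778) = 23116216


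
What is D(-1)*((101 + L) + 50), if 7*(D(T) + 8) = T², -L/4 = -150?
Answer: -41305/7 ≈ -5900.7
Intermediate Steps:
L = 600 (L = -4*(-150) = 600)
D(T) = -8 + T²/7
D(-1)*((101 + L) + 50) = (-8 + (⅐)*(-1)²)*((101 + 600) + 50) = (-8 + (⅐)*1)*(701 + 50) = (-8 + ⅐)*751 = -55/7*751 = -41305/7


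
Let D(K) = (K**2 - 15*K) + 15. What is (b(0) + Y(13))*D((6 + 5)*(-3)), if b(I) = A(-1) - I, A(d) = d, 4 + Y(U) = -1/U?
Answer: -8118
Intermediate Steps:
Y(U) = -4 - 1/U
D(K) = 15 + K**2 - 15*K
b(I) = -1 - I
(b(0) + Y(13))*D((6 + 5)*(-3)) = ((-1 - 1*0) + (-4 - 1/13))*(15 + ((6 + 5)*(-3))**2 - 15*(6 + 5)*(-3)) = ((-1 + 0) + (-4 - 1*1/13))*(15 + (11*(-3))**2 - 165*(-3)) = (-1 + (-4 - 1/13))*(15 + (-33)**2 - 15*(-33)) = (-1 - 53/13)*(15 + 1089 + 495) = -66/13*1599 = -8118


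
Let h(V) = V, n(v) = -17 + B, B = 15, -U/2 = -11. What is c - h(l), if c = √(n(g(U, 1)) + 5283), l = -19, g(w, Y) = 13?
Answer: 19 + √5281 ≈ 91.671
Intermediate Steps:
U = 22 (U = -2*(-11) = 22)
n(v) = -2 (n(v) = -17 + 15 = -2)
c = √5281 (c = √(-2 + 5283) = √5281 ≈ 72.671)
c - h(l) = √5281 - 1*(-19) = √5281 + 19 = 19 + √5281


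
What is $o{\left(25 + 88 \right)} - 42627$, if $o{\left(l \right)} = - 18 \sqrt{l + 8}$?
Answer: $-42825$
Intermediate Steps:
$o{\left(l \right)} = - 18 \sqrt{8 + l}$
$o{\left(25 + 88 \right)} - 42627 = - 18 \sqrt{8 + \left(25 + 88\right)} - 42627 = - 18 \sqrt{8 + 113} - 42627 = - 18 \sqrt{121} - 42627 = \left(-18\right) 11 - 42627 = -198 - 42627 = -42825$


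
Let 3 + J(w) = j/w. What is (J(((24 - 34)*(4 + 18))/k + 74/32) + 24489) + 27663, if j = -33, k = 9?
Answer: 166203615/3187 ≈ 52151.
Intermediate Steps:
J(w) = -3 - 33/w
(J(((24 - 34)*(4 + 18))/k + 74/32) + 24489) + 27663 = ((-3 - 33/(((24 - 34)*(4 + 18))/9 + 74/32)) + 24489) + 27663 = ((-3 - 33/(-10*22*(⅑) + 74*(1/32))) + 24489) + 27663 = ((-3 - 33/(-220*⅑ + 37/16)) + 24489) + 27663 = ((-3 - 33/(-220/9 + 37/16)) + 24489) + 27663 = ((-3 - 33/(-3187/144)) + 24489) + 27663 = ((-3 - 33*(-144/3187)) + 24489) + 27663 = ((-3 + 4752/3187) + 24489) + 27663 = (-4809/3187 + 24489) + 27663 = 78041634/3187 + 27663 = 166203615/3187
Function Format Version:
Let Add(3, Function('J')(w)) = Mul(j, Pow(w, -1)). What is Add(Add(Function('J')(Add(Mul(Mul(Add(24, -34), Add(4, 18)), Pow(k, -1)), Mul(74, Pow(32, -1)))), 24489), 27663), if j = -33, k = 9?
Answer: Rational(166203615, 3187) ≈ 52151.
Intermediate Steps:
Function('J')(w) = Add(-3, Mul(-33, Pow(w, -1)))
Add(Add(Function('J')(Add(Mul(Mul(Add(24, -34), Add(4, 18)), Pow(k, -1)), Mul(74, Pow(32, -1)))), 24489), 27663) = Add(Add(Add(-3, Mul(-33, Pow(Add(Mul(Mul(Add(24, -34), Add(4, 18)), Pow(9, -1)), Mul(74, Pow(32, -1))), -1))), 24489), 27663) = Add(Add(Add(-3, Mul(-33, Pow(Add(Mul(Mul(-10, 22), Rational(1, 9)), Mul(74, Rational(1, 32))), -1))), 24489), 27663) = Add(Add(Add(-3, Mul(-33, Pow(Add(Mul(-220, Rational(1, 9)), Rational(37, 16)), -1))), 24489), 27663) = Add(Add(Add(-3, Mul(-33, Pow(Add(Rational(-220, 9), Rational(37, 16)), -1))), 24489), 27663) = Add(Add(Add(-3, Mul(-33, Pow(Rational(-3187, 144), -1))), 24489), 27663) = Add(Add(Add(-3, Mul(-33, Rational(-144, 3187))), 24489), 27663) = Add(Add(Add(-3, Rational(4752, 3187)), 24489), 27663) = Add(Add(Rational(-4809, 3187), 24489), 27663) = Add(Rational(78041634, 3187), 27663) = Rational(166203615, 3187)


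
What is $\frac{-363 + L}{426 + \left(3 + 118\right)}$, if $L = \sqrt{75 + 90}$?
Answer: $- \frac{363}{547} + \frac{\sqrt{165}}{547} \approx -0.64014$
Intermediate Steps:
$L = \sqrt{165} \approx 12.845$
$\frac{-363 + L}{426 + \left(3 + 118\right)} = \frac{-363 + \sqrt{165}}{426 + \left(3 + 118\right)} = \frac{-363 + \sqrt{165}}{426 + 121} = \frac{-363 + \sqrt{165}}{547} = \left(-363 + \sqrt{165}\right) \frac{1}{547} = - \frac{363}{547} + \frac{\sqrt{165}}{547}$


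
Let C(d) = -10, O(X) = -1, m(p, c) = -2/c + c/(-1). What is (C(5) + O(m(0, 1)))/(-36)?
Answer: 11/36 ≈ 0.30556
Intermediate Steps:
m(p, c) = -c - 2/c (m(p, c) = -2/c + c*(-1) = -2/c - c = -c - 2/c)
(C(5) + O(m(0, 1)))/(-36) = (-10 - 1)/(-36) = -1/36*(-11) = 11/36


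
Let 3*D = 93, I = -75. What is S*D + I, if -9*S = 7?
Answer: -892/9 ≈ -99.111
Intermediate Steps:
S = -7/9 (S = -⅑*7 = -7/9 ≈ -0.77778)
D = 31 (D = (⅓)*93 = 31)
S*D + I = -7/9*31 - 75 = -217/9 - 75 = -892/9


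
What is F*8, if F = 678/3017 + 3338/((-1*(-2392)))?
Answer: 11692522/902083 ≈ 12.962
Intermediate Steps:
F = 5846261/3608332 (F = 678*(1/3017) + 3338/2392 = 678/3017 + 3338*(1/2392) = 678/3017 + 1669/1196 = 5846261/3608332 ≈ 1.6202)
F*8 = (5846261/3608332)*8 = 11692522/902083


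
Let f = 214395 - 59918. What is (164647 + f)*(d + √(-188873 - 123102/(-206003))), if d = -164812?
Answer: -52595464688 + 319124*I*√163575973823399/29429 ≈ -5.2595e+10 + 1.3869e+8*I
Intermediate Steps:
f = 154477
(164647 + f)*(d + √(-188873 - 123102/(-206003))) = (164647 + 154477)*(-164812 + √(-188873 - 123102/(-206003))) = 319124*(-164812 + √(-188873 - 123102*(-1/206003))) = 319124*(-164812 + √(-188873 + 17586/29429)) = 319124*(-164812 + √(-5558325931/29429)) = 319124*(-164812 + I*√163575973823399/29429) = -52595464688 + 319124*I*√163575973823399/29429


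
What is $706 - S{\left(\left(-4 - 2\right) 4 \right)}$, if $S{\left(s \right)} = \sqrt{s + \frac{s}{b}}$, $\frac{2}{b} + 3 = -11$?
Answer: $694$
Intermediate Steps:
$b = - \frac{1}{7}$ ($b = \frac{2}{-3 - 11} = \frac{2}{-14} = 2 \left(- \frac{1}{14}\right) = - \frac{1}{7} \approx -0.14286$)
$S{\left(s \right)} = \sqrt{6} \sqrt{- s}$ ($S{\left(s \right)} = \sqrt{s + \frac{s}{- \frac{1}{7}}} = \sqrt{s + s \left(-7\right)} = \sqrt{s - 7 s} = \sqrt{- 6 s} = \sqrt{6} \sqrt{- s}$)
$706 - S{\left(\left(-4 - 2\right) 4 \right)} = 706 - \sqrt{6} \sqrt{- \left(-4 - 2\right) 4} = 706 - \sqrt{6} \sqrt{- \left(-6\right) 4} = 706 - \sqrt{6} \sqrt{\left(-1\right) \left(-24\right)} = 706 - \sqrt{6} \sqrt{24} = 706 - \sqrt{6} \cdot 2 \sqrt{6} = 706 - 12 = 694$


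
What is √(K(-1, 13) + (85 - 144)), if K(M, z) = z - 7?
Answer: I*√53 ≈ 7.2801*I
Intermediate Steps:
K(M, z) = -7 + z
√(K(-1, 13) + (85 - 144)) = √((-7 + 13) + (85 - 144)) = √(6 - 59) = √(-53) = I*√53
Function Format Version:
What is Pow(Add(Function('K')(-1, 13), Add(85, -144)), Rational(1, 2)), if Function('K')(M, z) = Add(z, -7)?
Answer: Mul(I, Pow(53, Rational(1, 2))) ≈ Mul(7.2801, I)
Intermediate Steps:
Function('K')(M, z) = Add(-7, z)
Pow(Add(Function('K')(-1, 13), Add(85, -144)), Rational(1, 2)) = Pow(Add(Add(-7, 13), Add(85, -144)), Rational(1, 2)) = Pow(Add(6, -59), Rational(1, 2)) = Pow(-53, Rational(1, 2)) = Mul(I, Pow(53, Rational(1, 2)))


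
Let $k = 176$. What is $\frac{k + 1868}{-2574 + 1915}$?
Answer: $- \frac{2044}{659} \approx -3.1017$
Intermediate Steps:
$\frac{k + 1868}{-2574 + 1915} = \frac{176 + 1868}{-2574 + 1915} = \frac{2044}{-659} = 2044 \left(- \frac{1}{659}\right) = - \frac{2044}{659}$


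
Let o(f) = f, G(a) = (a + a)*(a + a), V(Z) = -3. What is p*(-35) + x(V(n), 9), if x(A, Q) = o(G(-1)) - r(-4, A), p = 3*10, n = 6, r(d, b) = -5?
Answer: -1041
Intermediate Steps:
G(a) = 4*a² (G(a) = (2*a)*(2*a) = 4*a²)
p = 30
x(A, Q) = 9 (x(A, Q) = 4*(-1)² - 1*(-5) = 4*1 + 5 = 4 + 5 = 9)
p*(-35) + x(V(n), 9) = 30*(-35) + 9 = -1050 + 9 = -1041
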